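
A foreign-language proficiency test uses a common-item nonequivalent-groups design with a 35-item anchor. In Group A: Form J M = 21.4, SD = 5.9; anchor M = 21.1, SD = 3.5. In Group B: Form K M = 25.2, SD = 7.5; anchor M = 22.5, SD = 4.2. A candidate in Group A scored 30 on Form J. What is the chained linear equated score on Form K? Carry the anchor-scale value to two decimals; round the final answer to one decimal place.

Form J → anchor (Group A): v = (3.5/5.9)(30 − 21.4) + 21.1 = 26.20
anchor → Form K (Group B): y = (7.5/4.2)(26.20 − 22.5) + 25.2 = 31.8

31.8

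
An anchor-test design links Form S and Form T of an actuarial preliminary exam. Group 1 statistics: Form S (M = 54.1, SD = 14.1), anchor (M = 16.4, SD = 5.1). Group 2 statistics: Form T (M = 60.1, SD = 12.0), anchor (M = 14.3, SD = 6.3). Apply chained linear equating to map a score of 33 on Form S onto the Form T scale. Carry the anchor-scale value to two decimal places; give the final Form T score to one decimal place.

Form S → anchor (Group 1): v = (5.1/14.1)(33 − 54.1) + 16.4 = 8.77
anchor → Form T (Group 2): y = (12.0/6.3)(8.77 − 14.3) + 60.1 = 49.6

49.6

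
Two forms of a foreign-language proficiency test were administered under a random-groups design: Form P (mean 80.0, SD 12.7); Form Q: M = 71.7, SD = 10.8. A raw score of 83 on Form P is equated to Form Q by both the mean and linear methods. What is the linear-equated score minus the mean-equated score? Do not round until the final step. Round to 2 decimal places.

-0.45

Mean-equated: 83 + (71.7 − 80.0) = 74.70
Linear-equated: (10.8/12.7)(83 − 80.0) + 71.7 = 74.251
Difference = 74.251 − 74.70 = -0.45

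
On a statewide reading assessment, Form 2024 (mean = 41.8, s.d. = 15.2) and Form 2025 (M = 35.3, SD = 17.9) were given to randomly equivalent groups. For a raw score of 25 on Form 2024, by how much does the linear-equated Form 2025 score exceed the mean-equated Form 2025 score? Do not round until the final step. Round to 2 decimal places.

Mean-equated: 25 + (35.3 − 41.8) = 18.50
Linear-equated: (17.9/15.2)(25 − 41.8) + 35.3 = 15.516
Difference = 15.516 − 18.50 = -2.98

-2.98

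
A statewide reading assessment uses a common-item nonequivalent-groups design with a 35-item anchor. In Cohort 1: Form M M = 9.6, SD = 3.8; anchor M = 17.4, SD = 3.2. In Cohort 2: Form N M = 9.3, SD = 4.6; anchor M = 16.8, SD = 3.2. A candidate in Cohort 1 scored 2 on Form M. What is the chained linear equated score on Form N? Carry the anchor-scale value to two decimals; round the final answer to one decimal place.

Form M → anchor (Cohort 1): v = (3.2/3.8)(2 − 9.6) + 17.4 = 11.00
anchor → Form N (Cohort 2): y = (4.6/3.2)(11.00 − 16.8) + 9.3 = 1.0

1.0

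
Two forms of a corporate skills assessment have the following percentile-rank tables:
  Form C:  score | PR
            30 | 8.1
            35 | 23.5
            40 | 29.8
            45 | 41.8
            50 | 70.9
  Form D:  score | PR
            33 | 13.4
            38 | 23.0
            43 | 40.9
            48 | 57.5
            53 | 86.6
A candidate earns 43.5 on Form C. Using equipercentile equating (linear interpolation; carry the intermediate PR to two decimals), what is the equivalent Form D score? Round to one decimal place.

PR of 43.5 on Form C: 29.8 + (43.5 − 40)/(45 − 40) × (41.8 − 29.8) = 38.20
On Form D, PR 38.20 falls between score 38 (PR 23.0) and 43 (PR 40.9).
Interpolate: 38 + (38.20 − 23.0)/(40.9 − 23.0) × (43 − 38) = 42.2

42.2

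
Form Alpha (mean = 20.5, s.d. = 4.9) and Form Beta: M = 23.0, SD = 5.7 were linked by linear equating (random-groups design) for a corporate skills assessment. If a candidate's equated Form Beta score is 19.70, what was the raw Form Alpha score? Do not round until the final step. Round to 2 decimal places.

Invert y = (SD_Y/SD_X)(x − M_X) + M_Y:
x = (SD_X/SD_Y)(y − M_Y) + M_X = (4.9/5.7)(19.70 − 23.0) + 20.5
x = 0.859649 × -3.300 + 20.5 = 17.66

17.66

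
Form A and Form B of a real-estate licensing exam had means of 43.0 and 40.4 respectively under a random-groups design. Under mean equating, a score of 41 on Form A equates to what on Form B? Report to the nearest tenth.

Mean equating: y = x + (M_Y − M_X) = 41 + (40.4 − 43.0) = 38.4

38.4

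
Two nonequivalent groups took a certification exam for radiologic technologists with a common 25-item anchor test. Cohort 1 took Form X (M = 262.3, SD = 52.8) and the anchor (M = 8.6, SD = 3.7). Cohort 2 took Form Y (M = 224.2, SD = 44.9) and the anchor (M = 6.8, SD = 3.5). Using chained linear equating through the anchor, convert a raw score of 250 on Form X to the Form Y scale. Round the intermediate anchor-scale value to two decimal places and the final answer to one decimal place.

236.3

Form X → anchor (Cohort 1): v = (3.7/52.8)(250 − 262.3) + 8.6 = 7.74
anchor → Form Y (Cohort 2): y = (44.9/3.5)(7.74 − 6.8) + 224.2 = 236.3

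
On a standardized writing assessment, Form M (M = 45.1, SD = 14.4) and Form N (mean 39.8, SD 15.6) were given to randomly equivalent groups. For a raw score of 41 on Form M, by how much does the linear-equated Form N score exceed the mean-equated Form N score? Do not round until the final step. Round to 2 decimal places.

-0.34

Mean-equated: 41 + (39.8 − 45.1) = 35.70
Linear-equated: (15.6/14.4)(41 − 45.1) + 39.8 = 35.358
Difference = 35.358 − 35.70 = -0.34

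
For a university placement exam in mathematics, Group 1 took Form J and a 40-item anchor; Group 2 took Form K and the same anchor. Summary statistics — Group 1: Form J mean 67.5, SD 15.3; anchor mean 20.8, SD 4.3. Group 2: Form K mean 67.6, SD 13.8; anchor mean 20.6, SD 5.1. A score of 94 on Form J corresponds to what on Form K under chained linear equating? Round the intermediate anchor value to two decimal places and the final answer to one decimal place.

88.3

Form J → anchor (Group 1): v = (4.3/15.3)(94 − 67.5) + 20.8 = 28.25
anchor → Form K (Group 2): y = (13.8/5.1)(28.25 − 20.6) + 67.6 = 88.3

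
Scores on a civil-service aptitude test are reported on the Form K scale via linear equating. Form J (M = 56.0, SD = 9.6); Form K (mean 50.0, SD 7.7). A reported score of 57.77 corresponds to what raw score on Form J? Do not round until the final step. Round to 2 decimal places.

65.69

Invert y = (SD_Y/SD_X)(x − M_X) + M_Y:
x = (SD_X/SD_Y)(y − M_Y) + M_X = (9.6/7.7)(57.77 − 50.0) + 56.0
x = 1.246753 × 7.770 + 56.0 = 65.69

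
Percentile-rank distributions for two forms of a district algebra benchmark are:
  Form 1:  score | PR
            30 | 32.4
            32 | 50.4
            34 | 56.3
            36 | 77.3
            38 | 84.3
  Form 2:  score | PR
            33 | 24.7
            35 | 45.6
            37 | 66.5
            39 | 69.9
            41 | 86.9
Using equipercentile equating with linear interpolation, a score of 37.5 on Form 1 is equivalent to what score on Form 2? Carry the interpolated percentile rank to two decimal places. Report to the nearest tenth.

40.5

PR of 37.5 on Form 1: 77.3 + (37.5 − 36)/(38 − 36) × (84.3 − 77.3) = 82.55
On Form 2, PR 82.55 falls between score 39 (PR 69.9) and 41 (PR 86.9).
Interpolate: 39 + (82.55 − 69.9)/(86.9 − 69.9) × (41 − 39) = 40.5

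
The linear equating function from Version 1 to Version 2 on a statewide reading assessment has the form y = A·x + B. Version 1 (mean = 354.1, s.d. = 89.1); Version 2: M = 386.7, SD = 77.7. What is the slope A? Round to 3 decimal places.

0.872

A = SD_Y / SD_X = 77.7 / 89.1 = 0.872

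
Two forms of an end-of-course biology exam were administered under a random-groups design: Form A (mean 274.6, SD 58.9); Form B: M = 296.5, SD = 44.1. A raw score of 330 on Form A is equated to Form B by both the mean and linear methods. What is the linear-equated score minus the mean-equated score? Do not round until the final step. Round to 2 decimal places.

Mean-equated: 330 + (296.5 − 274.6) = 351.90
Linear-equated: (44.1/58.9)(330 − 274.6) + 296.5 = 337.979
Difference = 337.979 − 351.90 = -13.92

-13.92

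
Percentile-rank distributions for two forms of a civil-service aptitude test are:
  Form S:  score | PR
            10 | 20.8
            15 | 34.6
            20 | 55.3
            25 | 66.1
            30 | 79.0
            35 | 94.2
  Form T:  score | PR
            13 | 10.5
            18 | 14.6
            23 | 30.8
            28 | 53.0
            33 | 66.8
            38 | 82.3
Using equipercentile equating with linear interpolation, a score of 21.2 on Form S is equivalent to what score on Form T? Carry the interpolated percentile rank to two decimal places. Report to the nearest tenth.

29.8

PR of 21.2 on Form S: 55.3 + (21.2 − 20)/(25 − 20) × (66.1 − 55.3) = 57.89
On Form T, PR 57.89 falls between score 28 (PR 53.0) and 33 (PR 66.8).
Interpolate: 28 + (57.89 − 53.0)/(66.8 − 53.0) × (33 − 28) = 29.8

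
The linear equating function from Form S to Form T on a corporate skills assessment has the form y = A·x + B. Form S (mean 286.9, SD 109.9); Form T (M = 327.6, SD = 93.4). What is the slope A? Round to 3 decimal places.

0.850

A = SD_Y / SD_X = 93.4 / 109.9 = 0.850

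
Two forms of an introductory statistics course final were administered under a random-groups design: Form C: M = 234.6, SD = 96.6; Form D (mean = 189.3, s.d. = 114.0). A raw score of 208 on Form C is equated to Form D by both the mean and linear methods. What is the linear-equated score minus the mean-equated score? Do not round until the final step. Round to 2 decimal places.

Mean-equated: 208 + (189.3 − 234.6) = 162.70
Linear-equated: (114.0/96.6)(208 − 234.6) + 189.3 = 157.909
Difference = 157.909 − 162.70 = -4.79

-4.79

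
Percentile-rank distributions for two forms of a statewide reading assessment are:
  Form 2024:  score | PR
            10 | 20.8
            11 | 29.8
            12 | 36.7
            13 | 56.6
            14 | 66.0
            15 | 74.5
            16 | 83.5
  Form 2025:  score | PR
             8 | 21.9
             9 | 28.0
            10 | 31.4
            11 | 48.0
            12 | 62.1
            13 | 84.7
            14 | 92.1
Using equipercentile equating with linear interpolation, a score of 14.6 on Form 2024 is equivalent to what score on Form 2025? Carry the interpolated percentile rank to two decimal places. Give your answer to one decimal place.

12.4

PR of 14.6 on Form 2024: 66.0 + (14.6 − 14)/(15 − 14) × (74.5 − 66.0) = 71.10
On Form 2025, PR 71.10 falls between score 12 (PR 62.1) and 13 (PR 84.7).
Interpolate: 12 + (71.10 − 62.1)/(84.7 − 62.1) × (13 − 12) = 12.4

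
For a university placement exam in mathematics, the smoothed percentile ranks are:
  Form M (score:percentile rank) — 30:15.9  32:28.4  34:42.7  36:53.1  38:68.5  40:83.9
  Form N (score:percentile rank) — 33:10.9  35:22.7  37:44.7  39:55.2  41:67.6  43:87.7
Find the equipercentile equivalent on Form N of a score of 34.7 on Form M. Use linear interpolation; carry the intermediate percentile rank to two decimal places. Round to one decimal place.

PR of 34.7 on Form M: 42.7 + (34.7 − 34)/(36 − 34) × (53.1 − 42.7) = 46.34
On Form N, PR 46.34 falls between score 37 (PR 44.7) and 39 (PR 55.2).
Interpolate: 37 + (46.34 − 44.7)/(55.2 − 44.7) × (39 − 37) = 37.3

37.3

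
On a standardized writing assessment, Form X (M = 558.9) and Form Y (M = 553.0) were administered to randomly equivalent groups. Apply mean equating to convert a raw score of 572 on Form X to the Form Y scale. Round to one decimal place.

Mean equating: y = x + (M_Y − M_X) = 572 + (553.0 − 558.9) = 566.1

566.1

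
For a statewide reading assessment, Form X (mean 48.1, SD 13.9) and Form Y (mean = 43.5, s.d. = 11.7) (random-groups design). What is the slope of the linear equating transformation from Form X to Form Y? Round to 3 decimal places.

A = SD_Y / SD_X = 11.7 / 13.9 = 0.842

0.842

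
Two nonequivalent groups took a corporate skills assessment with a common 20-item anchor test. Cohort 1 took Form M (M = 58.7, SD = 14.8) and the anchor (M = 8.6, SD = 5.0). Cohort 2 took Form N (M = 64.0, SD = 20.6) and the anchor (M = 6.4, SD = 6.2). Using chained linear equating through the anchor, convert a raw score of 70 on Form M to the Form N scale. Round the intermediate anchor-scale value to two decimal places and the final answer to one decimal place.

Form M → anchor (Cohort 1): v = (5.0/14.8)(70 − 58.7) + 8.6 = 12.42
anchor → Form N (Cohort 2): y = (20.6/6.2)(12.42 − 6.4) + 64.0 = 84.0

84.0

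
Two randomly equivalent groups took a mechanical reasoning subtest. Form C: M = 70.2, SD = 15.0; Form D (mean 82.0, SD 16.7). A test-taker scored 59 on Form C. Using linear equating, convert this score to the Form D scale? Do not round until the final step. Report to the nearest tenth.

69.5

Linear equating: y = (SD_Y/SD_X)(x − M_X) + M_Y
y = (16.7/15.0)(59 − 70.2) + 82.0
y = 1.113333 × -11.2 + 82.0 = -12.4693 + 82.0 = 69.5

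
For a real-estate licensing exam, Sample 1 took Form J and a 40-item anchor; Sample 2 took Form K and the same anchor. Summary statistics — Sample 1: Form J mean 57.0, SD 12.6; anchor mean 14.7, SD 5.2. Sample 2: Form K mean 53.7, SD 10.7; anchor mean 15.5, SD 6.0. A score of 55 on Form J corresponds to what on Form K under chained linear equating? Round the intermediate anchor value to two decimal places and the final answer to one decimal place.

50.8

Form J → anchor (Sample 1): v = (5.2/12.6)(55 − 57.0) + 14.7 = 13.87
anchor → Form K (Sample 2): y = (10.7/6.0)(13.87 − 15.5) + 53.7 = 50.8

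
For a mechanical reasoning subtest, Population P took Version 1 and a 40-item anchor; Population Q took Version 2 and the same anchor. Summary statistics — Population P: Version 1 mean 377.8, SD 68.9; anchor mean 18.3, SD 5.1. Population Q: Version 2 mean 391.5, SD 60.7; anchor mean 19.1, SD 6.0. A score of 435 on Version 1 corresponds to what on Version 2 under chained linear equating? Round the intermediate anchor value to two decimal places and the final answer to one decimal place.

426.2

Version 1 → anchor (Population P): v = (5.1/68.9)(435 − 377.8) + 18.3 = 22.53
anchor → Version 2 (Population Q): y = (60.7/6.0)(22.53 − 19.1) + 391.5 = 426.2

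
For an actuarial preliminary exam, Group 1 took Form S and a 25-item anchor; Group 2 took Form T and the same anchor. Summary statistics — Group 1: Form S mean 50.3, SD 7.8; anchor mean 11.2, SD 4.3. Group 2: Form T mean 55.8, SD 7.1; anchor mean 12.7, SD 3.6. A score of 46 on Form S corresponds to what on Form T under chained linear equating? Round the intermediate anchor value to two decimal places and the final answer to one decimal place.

48.2

Form S → anchor (Group 1): v = (4.3/7.8)(46 − 50.3) + 11.2 = 8.83
anchor → Form T (Group 2): y = (7.1/3.6)(8.83 − 12.7) + 55.8 = 48.2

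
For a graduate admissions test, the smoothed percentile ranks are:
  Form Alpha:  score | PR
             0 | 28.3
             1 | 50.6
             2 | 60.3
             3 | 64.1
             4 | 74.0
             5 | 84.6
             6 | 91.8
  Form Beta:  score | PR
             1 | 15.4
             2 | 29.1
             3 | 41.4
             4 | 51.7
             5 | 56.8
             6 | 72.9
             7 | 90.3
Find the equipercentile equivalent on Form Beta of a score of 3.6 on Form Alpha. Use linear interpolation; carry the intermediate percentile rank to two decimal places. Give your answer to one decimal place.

PR of 3.6 on Form Alpha: 64.1 + (3.6 − 3)/(4 − 3) × (74.0 − 64.1) = 70.04
On Form Beta, PR 70.04 falls between score 5 (PR 56.8) and 6 (PR 72.9).
Interpolate: 5 + (70.04 − 56.8)/(72.9 − 56.8) × (6 − 5) = 5.8

5.8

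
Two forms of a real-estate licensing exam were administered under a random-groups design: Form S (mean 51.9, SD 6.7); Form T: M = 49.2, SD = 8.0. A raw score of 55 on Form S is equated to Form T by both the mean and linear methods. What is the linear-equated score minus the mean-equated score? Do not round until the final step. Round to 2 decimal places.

0.60

Mean-equated: 55 + (49.2 − 51.9) = 52.30
Linear-equated: (8.0/6.7)(55 − 51.9) + 49.2 = 52.901
Difference = 52.901 − 52.30 = 0.60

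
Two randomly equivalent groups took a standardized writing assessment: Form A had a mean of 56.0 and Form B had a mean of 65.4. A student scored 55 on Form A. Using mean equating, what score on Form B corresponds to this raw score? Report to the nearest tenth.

Mean equating: y = x + (M_Y − M_X) = 55 + (65.4 − 56.0) = 64.4

64.4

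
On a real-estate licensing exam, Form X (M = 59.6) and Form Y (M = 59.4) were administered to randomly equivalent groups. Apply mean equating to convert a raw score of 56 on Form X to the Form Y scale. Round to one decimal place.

55.8

Mean equating: y = x + (M_Y − M_X) = 56 + (59.4 − 59.6) = 55.8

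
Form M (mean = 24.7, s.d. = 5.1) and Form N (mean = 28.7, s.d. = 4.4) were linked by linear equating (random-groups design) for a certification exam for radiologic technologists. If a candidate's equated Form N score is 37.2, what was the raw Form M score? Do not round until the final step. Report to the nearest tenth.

Invert y = (SD_Y/SD_X)(x − M_X) + M_Y:
x = (SD_X/SD_Y)(y − M_Y) + M_X = (5.1/4.4)(37.2 − 28.7) + 24.7
x = 1.159091 × 8.500 + 24.7 = 34.6

34.6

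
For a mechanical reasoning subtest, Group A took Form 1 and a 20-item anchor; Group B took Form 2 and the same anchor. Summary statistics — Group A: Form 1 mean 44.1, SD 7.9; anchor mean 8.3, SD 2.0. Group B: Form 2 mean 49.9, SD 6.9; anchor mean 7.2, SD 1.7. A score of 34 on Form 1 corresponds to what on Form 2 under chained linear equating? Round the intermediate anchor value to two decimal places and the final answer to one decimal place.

Form 1 → anchor (Group A): v = (2.0/7.9)(34 − 44.1) + 8.3 = 5.74
anchor → Form 2 (Group B): y = (6.9/1.7)(5.74 − 7.2) + 49.9 = 44.0

44.0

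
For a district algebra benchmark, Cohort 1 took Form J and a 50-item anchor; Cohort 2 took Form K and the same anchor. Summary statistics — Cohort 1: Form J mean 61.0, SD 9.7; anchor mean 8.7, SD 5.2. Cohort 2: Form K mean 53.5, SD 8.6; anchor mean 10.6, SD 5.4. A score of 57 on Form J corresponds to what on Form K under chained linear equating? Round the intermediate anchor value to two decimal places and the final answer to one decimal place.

47.1

Form J → anchor (Cohort 1): v = (5.2/9.7)(57 − 61.0) + 8.7 = 6.56
anchor → Form K (Cohort 2): y = (8.6/5.4)(6.56 − 10.6) + 53.5 = 47.1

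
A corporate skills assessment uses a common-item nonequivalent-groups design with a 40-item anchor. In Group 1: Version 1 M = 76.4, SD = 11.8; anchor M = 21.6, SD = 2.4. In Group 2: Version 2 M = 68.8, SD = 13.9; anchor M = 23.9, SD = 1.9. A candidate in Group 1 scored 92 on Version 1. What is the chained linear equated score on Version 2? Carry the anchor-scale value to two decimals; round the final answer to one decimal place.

Version 1 → anchor (Group 1): v = (2.4/11.8)(92 − 76.4) + 21.6 = 24.77
anchor → Version 2 (Group 2): y = (13.9/1.9)(24.77 − 23.9) + 68.8 = 75.2

75.2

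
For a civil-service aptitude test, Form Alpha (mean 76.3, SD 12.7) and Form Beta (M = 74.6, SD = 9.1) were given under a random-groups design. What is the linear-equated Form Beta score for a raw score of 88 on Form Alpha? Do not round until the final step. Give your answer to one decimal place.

83.0

Linear equating: y = (SD_Y/SD_X)(x − M_X) + M_Y
y = (9.1/12.7)(88 − 76.3) + 74.6
y = 0.716535 × 11.7 + 74.6 = 8.3835 + 74.6 = 83.0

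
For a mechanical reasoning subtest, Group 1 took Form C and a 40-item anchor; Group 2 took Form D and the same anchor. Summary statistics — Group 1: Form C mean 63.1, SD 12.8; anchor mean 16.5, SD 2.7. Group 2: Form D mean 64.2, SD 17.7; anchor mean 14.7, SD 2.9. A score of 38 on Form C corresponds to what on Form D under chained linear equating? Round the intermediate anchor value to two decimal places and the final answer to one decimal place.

Form C → anchor (Group 1): v = (2.7/12.8)(38 − 63.1) + 16.5 = 11.21
anchor → Form D (Group 2): y = (17.7/2.9)(11.21 − 14.7) + 64.2 = 42.9

42.9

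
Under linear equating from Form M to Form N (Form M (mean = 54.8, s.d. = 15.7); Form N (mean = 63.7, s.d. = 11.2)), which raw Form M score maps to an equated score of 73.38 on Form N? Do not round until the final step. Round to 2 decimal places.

Invert y = (SD_Y/SD_X)(x − M_X) + M_Y:
x = (SD_X/SD_Y)(y − M_Y) + M_X = (15.7/11.2)(73.38 − 63.7) + 54.8
x = 1.401786 × 9.680 + 54.8 = 68.37

68.37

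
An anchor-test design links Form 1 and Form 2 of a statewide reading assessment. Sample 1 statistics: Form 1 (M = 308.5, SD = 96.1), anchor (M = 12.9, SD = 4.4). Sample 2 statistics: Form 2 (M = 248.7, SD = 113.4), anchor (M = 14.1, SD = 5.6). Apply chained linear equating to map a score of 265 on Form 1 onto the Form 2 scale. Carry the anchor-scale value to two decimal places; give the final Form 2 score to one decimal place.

184.1

Form 1 → anchor (Sample 1): v = (4.4/96.1)(265 − 308.5) + 12.9 = 10.91
anchor → Form 2 (Sample 2): y = (113.4/5.6)(10.91 − 14.1) + 248.7 = 184.1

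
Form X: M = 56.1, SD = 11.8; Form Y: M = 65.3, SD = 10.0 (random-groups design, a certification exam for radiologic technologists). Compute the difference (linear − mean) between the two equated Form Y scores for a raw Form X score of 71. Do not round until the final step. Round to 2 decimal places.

Mean-equated: 71 + (65.3 − 56.1) = 80.20
Linear-equated: (10.0/11.8)(71 − 56.1) + 65.3 = 77.927
Difference = 77.927 − 80.20 = -2.27

-2.27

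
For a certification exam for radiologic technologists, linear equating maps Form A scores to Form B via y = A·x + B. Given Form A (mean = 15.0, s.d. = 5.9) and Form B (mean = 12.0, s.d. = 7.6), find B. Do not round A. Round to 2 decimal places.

-7.32

A = SD_Y / SD_X = 7.6 / 5.9 = 1.288136
B = M_Y − A·M_X = 12.0 − 1.288136 × 15.0 = -7.32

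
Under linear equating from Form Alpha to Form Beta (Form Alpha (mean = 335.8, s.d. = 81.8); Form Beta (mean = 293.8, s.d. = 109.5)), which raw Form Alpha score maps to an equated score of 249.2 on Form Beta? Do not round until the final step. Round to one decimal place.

302.5

Invert y = (SD_Y/SD_X)(x − M_X) + M_Y:
x = (SD_X/SD_Y)(y − M_Y) + M_X = (81.8/109.5)(249.2 − 293.8) + 335.8
x = 0.747032 × -44.600 + 335.8 = 302.5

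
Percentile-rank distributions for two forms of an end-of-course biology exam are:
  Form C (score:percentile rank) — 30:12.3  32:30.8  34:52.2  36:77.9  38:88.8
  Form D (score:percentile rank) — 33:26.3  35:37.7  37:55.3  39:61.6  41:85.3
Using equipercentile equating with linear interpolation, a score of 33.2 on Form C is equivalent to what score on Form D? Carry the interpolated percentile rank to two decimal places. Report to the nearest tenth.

PR of 33.2 on Form C: 30.8 + (33.2 − 32)/(34 − 32) × (52.2 − 30.8) = 43.64
On Form D, PR 43.64 falls between score 35 (PR 37.7) and 37 (PR 55.3).
Interpolate: 35 + (43.64 − 37.7)/(55.3 − 37.7) × (37 − 35) = 35.7

35.7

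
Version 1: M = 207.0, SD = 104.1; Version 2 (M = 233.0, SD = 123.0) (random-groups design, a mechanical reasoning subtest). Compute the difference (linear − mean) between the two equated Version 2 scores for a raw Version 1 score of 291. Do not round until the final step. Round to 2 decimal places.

15.25

Mean-equated: 291 + (233.0 − 207.0) = 317.00
Linear-equated: (123.0/104.1)(291 − 207.0) + 233.0 = 332.251
Difference = 332.251 − 317.00 = 15.25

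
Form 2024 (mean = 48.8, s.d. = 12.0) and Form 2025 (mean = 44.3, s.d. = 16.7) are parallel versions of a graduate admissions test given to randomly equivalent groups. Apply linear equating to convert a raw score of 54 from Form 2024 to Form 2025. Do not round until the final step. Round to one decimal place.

51.5

Linear equating: y = (SD_Y/SD_X)(x − M_X) + M_Y
y = (16.7/12.0)(54 − 48.8) + 44.3
y = 1.391667 × 5.2 + 44.3 = 7.2367 + 44.3 = 51.5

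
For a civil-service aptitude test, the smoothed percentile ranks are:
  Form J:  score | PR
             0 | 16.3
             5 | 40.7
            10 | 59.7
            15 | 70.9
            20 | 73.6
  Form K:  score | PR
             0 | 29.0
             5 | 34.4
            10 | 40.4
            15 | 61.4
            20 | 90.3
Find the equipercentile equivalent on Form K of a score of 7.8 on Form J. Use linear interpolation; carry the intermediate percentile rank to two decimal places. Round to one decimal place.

PR of 7.8 on Form J: 40.7 + (7.8 − 5)/(10 − 5) × (59.7 − 40.7) = 51.34
On Form K, PR 51.34 falls between score 10 (PR 40.4) and 15 (PR 61.4).
Interpolate: 10 + (51.34 − 40.4)/(61.4 − 40.4) × (15 − 10) = 12.6

12.6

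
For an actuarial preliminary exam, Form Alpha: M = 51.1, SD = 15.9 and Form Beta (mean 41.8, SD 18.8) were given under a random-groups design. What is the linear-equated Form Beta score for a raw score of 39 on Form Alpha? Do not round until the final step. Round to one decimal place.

27.5

Linear equating: y = (SD_Y/SD_X)(x − M_X) + M_Y
y = (18.8/15.9)(39 − 51.1) + 41.8
y = 1.182390 × -12.1 + 41.8 = -14.3069 + 41.8 = 27.5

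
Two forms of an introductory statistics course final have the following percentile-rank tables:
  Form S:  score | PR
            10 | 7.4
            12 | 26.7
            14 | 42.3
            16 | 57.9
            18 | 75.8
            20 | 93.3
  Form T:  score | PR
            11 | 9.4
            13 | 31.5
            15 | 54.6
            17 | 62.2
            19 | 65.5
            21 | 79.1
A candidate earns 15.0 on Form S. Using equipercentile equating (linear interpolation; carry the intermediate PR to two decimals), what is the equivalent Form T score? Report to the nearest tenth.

14.6

PR of 15.0 on Form S: 42.3 + (15.0 − 14)/(16 − 14) × (57.9 − 42.3) = 50.10
On Form T, PR 50.10 falls between score 13 (PR 31.5) and 15 (PR 54.6).
Interpolate: 13 + (50.10 − 31.5)/(54.6 − 31.5) × (15 − 13) = 14.6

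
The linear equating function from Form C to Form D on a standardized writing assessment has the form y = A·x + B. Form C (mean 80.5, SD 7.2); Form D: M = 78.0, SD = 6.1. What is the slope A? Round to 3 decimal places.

0.847

A = SD_Y / SD_X = 6.1 / 7.2 = 0.847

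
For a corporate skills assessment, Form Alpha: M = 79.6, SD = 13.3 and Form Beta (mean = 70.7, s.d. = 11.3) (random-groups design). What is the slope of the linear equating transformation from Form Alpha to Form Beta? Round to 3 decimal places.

0.850

A = SD_Y / SD_X = 11.3 / 13.3 = 0.850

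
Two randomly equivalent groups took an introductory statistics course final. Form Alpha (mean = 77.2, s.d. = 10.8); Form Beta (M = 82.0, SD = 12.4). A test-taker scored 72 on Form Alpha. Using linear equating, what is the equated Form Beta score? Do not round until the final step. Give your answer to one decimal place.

76.0

Linear equating: y = (SD_Y/SD_X)(x − M_X) + M_Y
y = (12.4/10.8)(72 − 77.2) + 82.0
y = 1.148148 × -5.2 + 82.0 = -5.9704 + 82.0 = 76.0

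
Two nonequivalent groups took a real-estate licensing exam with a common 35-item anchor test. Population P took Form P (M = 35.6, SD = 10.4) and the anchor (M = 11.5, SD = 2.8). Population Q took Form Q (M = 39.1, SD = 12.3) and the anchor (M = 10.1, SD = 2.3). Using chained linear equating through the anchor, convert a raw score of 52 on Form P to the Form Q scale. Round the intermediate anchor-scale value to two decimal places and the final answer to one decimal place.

Form P → anchor (Population P): v = (2.8/10.4)(52 − 35.6) + 11.5 = 15.92
anchor → Form Q (Population Q): y = (12.3/2.3)(15.92 − 10.1) + 39.1 = 70.2

70.2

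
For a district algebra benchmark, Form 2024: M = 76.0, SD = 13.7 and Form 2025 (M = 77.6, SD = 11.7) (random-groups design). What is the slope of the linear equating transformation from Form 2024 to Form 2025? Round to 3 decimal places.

0.854

A = SD_Y / SD_X = 11.7 / 13.7 = 0.854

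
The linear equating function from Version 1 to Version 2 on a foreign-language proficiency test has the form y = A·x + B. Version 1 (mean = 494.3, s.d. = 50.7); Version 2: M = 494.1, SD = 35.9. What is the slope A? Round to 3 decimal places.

0.708

A = SD_Y / SD_X = 35.9 / 50.7 = 0.708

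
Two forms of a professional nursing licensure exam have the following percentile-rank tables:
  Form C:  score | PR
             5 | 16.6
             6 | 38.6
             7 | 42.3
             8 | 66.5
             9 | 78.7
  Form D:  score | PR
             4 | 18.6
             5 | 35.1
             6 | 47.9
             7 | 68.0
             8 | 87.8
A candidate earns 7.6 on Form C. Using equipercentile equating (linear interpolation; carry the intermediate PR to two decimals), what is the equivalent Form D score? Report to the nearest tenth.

PR of 7.6 on Form C: 42.3 + (7.6 − 7)/(8 − 7) × (66.5 − 42.3) = 56.82
On Form D, PR 56.82 falls between score 6 (PR 47.9) and 7 (PR 68.0).
Interpolate: 6 + (56.82 − 47.9)/(68.0 − 47.9) × (7 − 6) = 6.4

6.4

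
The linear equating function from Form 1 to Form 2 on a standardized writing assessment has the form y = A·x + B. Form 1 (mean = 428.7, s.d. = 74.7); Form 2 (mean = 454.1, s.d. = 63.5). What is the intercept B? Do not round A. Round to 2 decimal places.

A = SD_Y / SD_X = 63.5 / 74.7 = 0.850067
B = M_Y − A·M_X = 454.1 − 0.850067 × 428.7 = 89.68

89.68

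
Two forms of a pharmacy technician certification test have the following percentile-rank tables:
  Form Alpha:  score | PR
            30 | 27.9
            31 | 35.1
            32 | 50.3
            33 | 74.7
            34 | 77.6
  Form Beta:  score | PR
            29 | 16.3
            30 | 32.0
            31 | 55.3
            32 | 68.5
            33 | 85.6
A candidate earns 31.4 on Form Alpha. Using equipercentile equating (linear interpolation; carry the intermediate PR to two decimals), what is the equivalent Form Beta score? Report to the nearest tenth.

30.4

PR of 31.4 on Form Alpha: 35.1 + (31.4 − 31)/(32 − 31) × (50.3 − 35.1) = 41.18
On Form Beta, PR 41.18 falls between score 30 (PR 32.0) and 31 (PR 55.3).
Interpolate: 30 + (41.18 − 32.0)/(55.3 − 32.0) × (31 − 30) = 30.4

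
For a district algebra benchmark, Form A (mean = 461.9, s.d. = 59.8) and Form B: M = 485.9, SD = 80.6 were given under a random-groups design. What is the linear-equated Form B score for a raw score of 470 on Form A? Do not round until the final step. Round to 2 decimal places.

Linear equating: y = (SD_Y/SD_X)(x − M_X) + M_Y
y = (80.6/59.8)(470 − 461.9) + 485.9
y = 1.347826 × 8.1 + 485.9 = 10.9174 + 485.9 = 496.82

496.82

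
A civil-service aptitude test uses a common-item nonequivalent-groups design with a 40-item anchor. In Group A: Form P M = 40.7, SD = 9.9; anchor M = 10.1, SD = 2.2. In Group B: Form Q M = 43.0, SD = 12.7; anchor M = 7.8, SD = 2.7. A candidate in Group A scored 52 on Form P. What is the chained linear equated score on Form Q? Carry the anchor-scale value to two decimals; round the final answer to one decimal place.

Form P → anchor (Group A): v = (2.2/9.9)(52 − 40.7) + 10.1 = 12.61
anchor → Form Q (Group B): y = (12.7/2.7)(12.61 − 7.8) + 43.0 = 65.6

65.6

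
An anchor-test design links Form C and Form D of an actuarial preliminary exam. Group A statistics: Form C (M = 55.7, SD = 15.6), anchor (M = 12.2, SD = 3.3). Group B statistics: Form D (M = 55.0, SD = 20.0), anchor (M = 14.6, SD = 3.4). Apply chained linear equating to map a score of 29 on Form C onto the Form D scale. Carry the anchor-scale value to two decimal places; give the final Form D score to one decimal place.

Form C → anchor (Group A): v = (3.3/15.6)(29 − 55.7) + 12.2 = 6.55
anchor → Form D (Group B): y = (20.0/3.4)(6.55 − 14.6) + 55.0 = 7.6

7.6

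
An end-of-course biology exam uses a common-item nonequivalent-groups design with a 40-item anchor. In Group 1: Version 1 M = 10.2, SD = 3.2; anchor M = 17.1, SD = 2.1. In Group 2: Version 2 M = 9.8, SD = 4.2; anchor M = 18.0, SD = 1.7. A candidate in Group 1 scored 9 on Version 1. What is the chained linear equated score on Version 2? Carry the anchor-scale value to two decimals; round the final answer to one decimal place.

Version 1 → anchor (Group 1): v = (2.1/3.2)(9 − 10.2) + 17.1 = 16.31
anchor → Version 2 (Group 2): y = (4.2/1.7)(16.31 − 18.0) + 9.8 = 5.6

5.6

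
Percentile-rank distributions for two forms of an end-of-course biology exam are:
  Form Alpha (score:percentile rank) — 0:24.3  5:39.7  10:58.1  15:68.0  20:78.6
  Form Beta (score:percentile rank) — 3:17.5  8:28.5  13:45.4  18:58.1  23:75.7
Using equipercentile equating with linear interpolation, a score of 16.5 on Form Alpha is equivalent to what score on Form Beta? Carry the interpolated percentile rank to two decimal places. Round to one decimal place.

PR of 16.5 on Form Alpha: 68.0 + (16.5 − 15)/(20 − 15) × (78.6 − 68.0) = 71.18
On Form Beta, PR 71.18 falls between score 18 (PR 58.1) and 23 (PR 75.7).
Interpolate: 18 + (71.18 − 58.1)/(75.7 − 58.1) × (23 − 18) = 21.7

21.7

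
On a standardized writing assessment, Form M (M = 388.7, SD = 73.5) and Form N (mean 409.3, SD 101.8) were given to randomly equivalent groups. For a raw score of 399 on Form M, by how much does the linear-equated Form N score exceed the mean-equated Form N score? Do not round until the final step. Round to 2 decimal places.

3.97

Mean-equated: 399 + (409.3 − 388.7) = 419.60
Linear-equated: (101.8/73.5)(399 − 388.7) + 409.3 = 423.566
Difference = 423.566 − 419.60 = 3.97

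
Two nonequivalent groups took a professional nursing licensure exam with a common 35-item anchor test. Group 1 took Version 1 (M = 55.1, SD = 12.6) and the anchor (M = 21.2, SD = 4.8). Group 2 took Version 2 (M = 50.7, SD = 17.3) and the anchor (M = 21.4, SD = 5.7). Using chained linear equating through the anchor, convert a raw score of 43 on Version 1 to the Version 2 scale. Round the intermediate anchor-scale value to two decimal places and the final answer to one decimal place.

36.1

Version 1 → anchor (Group 1): v = (4.8/12.6)(43 − 55.1) + 21.2 = 16.59
anchor → Version 2 (Group 2): y = (17.3/5.7)(16.59 − 21.4) + 50.7 = 36.1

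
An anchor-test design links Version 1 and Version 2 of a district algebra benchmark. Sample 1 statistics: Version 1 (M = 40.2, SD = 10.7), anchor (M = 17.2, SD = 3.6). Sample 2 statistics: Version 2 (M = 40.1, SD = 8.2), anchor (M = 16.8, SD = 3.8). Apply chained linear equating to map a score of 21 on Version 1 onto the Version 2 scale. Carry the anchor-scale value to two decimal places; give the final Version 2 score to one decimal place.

27.0

Version 1 → anchor (Sample 1): v = (3.6/10.7)(21 − 40.2) + 17.2 = 10.74
anchor → Version 2 (Sample 2): y = (8.2/3.8)(10.74 − 16.8) + 40.1 = 27.0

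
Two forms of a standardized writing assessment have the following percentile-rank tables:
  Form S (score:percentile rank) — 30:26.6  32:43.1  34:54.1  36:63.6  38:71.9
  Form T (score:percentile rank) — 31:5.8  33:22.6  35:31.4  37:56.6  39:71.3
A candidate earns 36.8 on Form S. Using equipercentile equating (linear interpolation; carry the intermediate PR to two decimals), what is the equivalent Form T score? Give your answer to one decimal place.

PR of 36.8 on Form S: 63.6 + (36.8 − 36)/(38 − 36) × (71.9 − 63.6) = 66.92
On Form T, PR 66.92 falls between score 37 (PR 56.6) and 39 (PR 71.3).
Interpolate: 37 + (66.92 − 56.6)/(71.3 − 56.6) × (39 − 37) = 38.4

38.4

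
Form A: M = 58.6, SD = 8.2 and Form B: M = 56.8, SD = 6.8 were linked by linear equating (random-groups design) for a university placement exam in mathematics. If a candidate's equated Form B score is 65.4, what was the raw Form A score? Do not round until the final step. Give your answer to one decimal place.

Invert y = (SD_Y/SD_X)(x − M_X) + M_Y:
x = (SD_X/SD_Y)(y − M_Y) + M_X = (8.2/6.8)(65.4 − 56.8) + 58.6
x = 1.205882 × 8.600 + 58.6 = 69.0

69.0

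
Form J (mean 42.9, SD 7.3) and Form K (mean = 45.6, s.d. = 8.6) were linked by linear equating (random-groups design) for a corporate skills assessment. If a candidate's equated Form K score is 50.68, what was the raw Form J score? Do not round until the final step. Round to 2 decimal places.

47.21

Invert y = (SD_Y/SD_X)(x − M_X) + M_Y:
x = (SD_X/SD_Y)(y − M_Y) + M_X = (7.3/8.6)(50.68 − 45.6) + 42.9
x = 0.848837 × 5.080 + 42.9 = 47.21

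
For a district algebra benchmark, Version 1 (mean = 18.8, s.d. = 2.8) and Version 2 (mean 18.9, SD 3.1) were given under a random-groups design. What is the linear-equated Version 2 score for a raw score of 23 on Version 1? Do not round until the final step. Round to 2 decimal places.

Linear equating: y = (SD_Y/SD_X)(x − M_X) + M_Y
y = (3.1/2.8)(23 − 18.8) + 18.9
y = 1.107143 × 4.2 + 18.9 = 4.6500 + 18.9 = 23.55

23.55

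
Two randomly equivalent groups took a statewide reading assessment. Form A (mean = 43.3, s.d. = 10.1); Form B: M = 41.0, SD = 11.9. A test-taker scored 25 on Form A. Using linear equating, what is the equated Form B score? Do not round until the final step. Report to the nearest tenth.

19.4

Linear equating: y = (SD_Y/SD_X)(x − M_X) + M_Y
y = (11.9/10.1)(25 − 43.3) + 41.0
y = 1.178218 × -18.3 + 41.0 = -21.5614 + 41.0 = 19.4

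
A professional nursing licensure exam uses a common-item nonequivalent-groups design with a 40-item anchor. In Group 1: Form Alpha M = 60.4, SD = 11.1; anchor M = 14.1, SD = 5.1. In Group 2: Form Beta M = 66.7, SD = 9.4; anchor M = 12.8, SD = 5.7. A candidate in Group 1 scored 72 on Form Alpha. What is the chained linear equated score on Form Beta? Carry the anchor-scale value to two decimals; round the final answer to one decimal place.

77.6

Form Alpha → anchor (Group 1): v = (5.1/11.1)(72 − 60.4) + 14.1 = 19.43
anchor → Form Beta (Group 2): y = (9.4/5.7)(19.43 − 12.8) + 66.7 = 77.6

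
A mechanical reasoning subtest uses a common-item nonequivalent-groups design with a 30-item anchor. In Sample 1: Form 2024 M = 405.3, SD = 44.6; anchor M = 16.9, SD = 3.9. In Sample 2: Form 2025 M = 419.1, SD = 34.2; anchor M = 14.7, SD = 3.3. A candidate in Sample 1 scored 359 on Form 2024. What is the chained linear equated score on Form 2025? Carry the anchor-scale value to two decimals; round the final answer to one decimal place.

399.9

Form 2024 → anchor (Sample 1): v = (3.9/44.6)(359 − 405.3) + 16.9 = 12.85
anchor → Form 2025 (Sample 2): y = (34.2/3.3)(12.85 − 14.7) + 419.1 = 399.9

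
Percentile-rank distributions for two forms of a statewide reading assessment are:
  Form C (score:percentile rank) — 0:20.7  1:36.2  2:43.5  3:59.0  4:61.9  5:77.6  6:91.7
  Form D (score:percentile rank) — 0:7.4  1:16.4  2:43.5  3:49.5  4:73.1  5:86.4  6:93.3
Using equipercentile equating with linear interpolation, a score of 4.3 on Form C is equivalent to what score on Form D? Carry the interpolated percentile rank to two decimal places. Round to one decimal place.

3.7

PR of 4.3 on Form C: 61.9 + (4.3 − 4)/(5 − 4) × (77.6 − 61.9) = 66.61
On Form D, PR 66.61 falls between score 3 (PR 49.5) and 4 (PR 73.1).
Interpolate: 3 + (66.61 − 49.5)/(73.1 − 49.5) × (4 − 3) = 3.7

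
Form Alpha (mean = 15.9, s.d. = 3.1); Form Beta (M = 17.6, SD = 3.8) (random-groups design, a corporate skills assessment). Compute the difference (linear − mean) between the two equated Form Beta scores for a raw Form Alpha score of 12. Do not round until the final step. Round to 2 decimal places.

Mean-equated: 12 + (17.6 − 15.9) = 13.70
Linear-equated: (3.8/3.1)(12 − 15.9) + 17.6 = 12.819
Difference = 12.819 − 13.70 = -0.88

-0.88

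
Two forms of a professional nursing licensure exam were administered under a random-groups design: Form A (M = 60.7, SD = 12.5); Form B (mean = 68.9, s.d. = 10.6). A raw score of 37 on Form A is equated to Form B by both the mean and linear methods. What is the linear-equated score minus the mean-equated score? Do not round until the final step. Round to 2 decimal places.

3.60

Mean-equated: 37 + (68.9 − 60.7) = 45.20
Linear-equated: (10.6/12.5)(37 − 60.7) + 68.9 = 48.802
Difference = 48.802 − 45.20 = 3.60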